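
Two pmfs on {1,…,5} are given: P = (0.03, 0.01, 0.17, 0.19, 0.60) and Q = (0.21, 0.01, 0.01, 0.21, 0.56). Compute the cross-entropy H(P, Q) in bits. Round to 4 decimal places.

2.1931 bits

H(P,Q) = −Σ p·log₂ q.
  −0.03·log₂(0.21) = 0.06755
  −0.01·log₂(0.01) = 0.06644
  −0.17·log₂(0.01) = 1.12946
  −0.19·log₂(0.21) = 0.42779
  −0.60·log₂(0.56) = 0.50190
H(P,Q) = 2.1931 bits.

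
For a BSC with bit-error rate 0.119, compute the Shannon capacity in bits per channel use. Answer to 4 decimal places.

Binary symmetric channel: C = 1 − h₂(ε) where h₂ is the binary entropy function.
h₂(0.119) = −0.119·log₂0.119 − 0.881·log₂0.881 = 0.5265.
C = 1 − 0.5265 = 0.4735 bits per channel use.

0.4735 bits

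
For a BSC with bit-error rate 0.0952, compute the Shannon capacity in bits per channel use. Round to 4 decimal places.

0.5464 bits

Binary symmetric channel: C = 1 − h₂(ε) where h₂ is the binary entropy function.
h₂(0.0952) = −0.0952·log₂0.0952 − 0.9048·log₂0.9048 = 0.4536.
C = 1 − 0.4536 = 0.5464 bits per channel use.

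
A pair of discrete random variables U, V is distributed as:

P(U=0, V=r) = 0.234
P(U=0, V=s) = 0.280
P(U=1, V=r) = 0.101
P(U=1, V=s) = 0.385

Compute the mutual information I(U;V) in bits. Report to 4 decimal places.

Marginals: p(U) = (0.5140, 0.4860), p(V) = (0.3350, 0.6650).
I(U;V) = H(U) + H(V) − H(U,V).
H(U) = 0.9994, H(V) = 0.9200, H(U,V) = 1.8688.
I(U;V) = 0.9994 + 0.9200 − 1.8688 = 0.0506 bits.

0.0506 bits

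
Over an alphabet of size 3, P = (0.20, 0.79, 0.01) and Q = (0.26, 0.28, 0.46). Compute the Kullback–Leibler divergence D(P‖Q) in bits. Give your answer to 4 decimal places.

1.0512 bits

D(P‖Q) = Σ p·log₂(p/q).
  0.20·log₂(0.20/0.26) = -0.07570
  0.79·log₂(0.79/0.28) = 1.18218
  0.01·log₂(0.01/0.46) = -0.05524
D(P‖Q) = 1.0512 bits.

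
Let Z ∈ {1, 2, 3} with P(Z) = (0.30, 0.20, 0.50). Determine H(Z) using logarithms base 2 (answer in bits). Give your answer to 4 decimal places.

H(Z) = −Σ p·log₂ p.
  −(0.30)·log₂(0.30) = 0.52109
  −(0.20)·log₂(0.20) = 0.46439
  −(0.50)·log₂(0.50) = 0.50000
Sum: 0.52109 + 0.46439 + 0.50000 = 1.4855 bits.

1.4855 bits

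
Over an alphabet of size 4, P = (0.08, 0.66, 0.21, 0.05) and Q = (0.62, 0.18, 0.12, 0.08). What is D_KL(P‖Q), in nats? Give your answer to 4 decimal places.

0.7877 nats

D(P‖Q) = Σ p·ln(p/q).
  0.08·ln(0.08/0.62) = -0.16382
  0.66·ln(0.66/0.18) = 0.85753
  0.21·ln(0.21/0.12) = 0.11752
  0.05·ln(0.05/0.08) = -0.02350
D(P‖Q) = 0.7877 nats.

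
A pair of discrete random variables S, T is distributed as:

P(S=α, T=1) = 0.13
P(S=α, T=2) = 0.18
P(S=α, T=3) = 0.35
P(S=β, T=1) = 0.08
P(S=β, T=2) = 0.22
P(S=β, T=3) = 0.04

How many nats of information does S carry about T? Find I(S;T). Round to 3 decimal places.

Marginals: p(S) = (0.6600, 0.3400), p(T) = (0.2100, 0.4000, 0.3900).
I(S;T) = H(S) + H(T) − H(S,T).
H(S) = 0.6410, H(T) = 1.0615, H(S,T) = 1.6053.
I(S;T) = 0.6410 + 1.0615 − 1.6053 = 0.097 nats.

0.097 nats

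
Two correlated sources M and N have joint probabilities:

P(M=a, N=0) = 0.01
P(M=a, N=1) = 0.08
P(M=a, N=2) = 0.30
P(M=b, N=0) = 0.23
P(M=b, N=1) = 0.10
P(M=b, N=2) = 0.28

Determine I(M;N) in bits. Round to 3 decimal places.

Marginals: p(M) = (0.3900, 0.6100), p(N) = (0.2400, 0.1800, 0.5800).
I(M;N) = H(M) + H(N) − H(M,N).
H(M) = 0.9648, H(N) = 1.3952, H(M,N) = 2.2131.
I(M;N) = 0.9648 + 1.3952 − 2.2131 = 0.147 bits.

0.147 bits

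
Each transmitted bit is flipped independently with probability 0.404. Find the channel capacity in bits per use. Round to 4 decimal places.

Binary symmetric channel: C = 1 − h₂(ε) where h₂ is the binary entropy function.
h₂(0.404) = −0.404·log₂0.404 − 0.596·log₂0.596 = 0.9732.
C = 1 − 0.9732 = 0.0268 bits per channel use.

0.0268 bits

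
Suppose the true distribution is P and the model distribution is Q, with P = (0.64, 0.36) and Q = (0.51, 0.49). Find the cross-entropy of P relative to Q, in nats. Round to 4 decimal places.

0.6877 nats

H(P,Q) = −Σ p·ln q.
  −0.64·ln(0.51) = 0.43094
  −0.36·ln(0.49) = 0.25681
H(P,Q) = 0.6877 nats.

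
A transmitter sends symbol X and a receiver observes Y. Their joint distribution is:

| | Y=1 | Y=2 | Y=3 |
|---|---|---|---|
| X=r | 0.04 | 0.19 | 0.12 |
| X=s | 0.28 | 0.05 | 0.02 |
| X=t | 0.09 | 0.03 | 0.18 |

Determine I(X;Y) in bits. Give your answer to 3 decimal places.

0.384 bits

Marginals: p(X) = (0.3500, 0.3500, 0.3000), p(Y) = (0.4100, 0.2700, 0.3200).
I(X;Y) = H(X) + H(Y) − H(X,Y).
H(X) = 1.5813, H(Y) = 1.5634, H(X,Y) = 2.7610.
I(X;Y) = 1.5813 + 1.5634 − 2.7610 = 0.384 bits.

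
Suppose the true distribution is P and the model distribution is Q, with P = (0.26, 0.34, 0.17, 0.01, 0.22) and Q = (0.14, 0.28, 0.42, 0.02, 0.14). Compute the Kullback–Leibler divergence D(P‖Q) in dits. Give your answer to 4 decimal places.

0.0720 dits

D(P‖Q) = Σ p·log₁₀(p/q).
  0.26·log₁₀(0.26/0.14) = 0.06990
  0.34·log₁₀(0.34/0.28) = 0.02867
  0.17·log₁₀(0.17/0.42) = -0.06678
  0.01·log₁₀(0.01/0.02) = -0.00301
  0.22·log₁₀(0.22/0.14) = 0.04318
D(P‖Q) = 0.0720 dits.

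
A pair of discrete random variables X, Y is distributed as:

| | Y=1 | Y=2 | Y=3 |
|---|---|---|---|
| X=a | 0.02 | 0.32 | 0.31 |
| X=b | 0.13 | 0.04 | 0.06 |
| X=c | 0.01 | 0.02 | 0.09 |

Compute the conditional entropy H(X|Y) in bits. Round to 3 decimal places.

0.998 bits

Chain rule: H(X|Y) = H(X,Y) − H(Y).
Marginals: p(X) = (0.6500, 0.2300, 0.1200), p(Y) = (0.1600, 0.3800, 0.4600).
H(X,Y) = 2.4666 bits; H(Y) = 1.4688 bits.
H(X|Y) = 2.4666 − 1.4688 = 0.998 bits.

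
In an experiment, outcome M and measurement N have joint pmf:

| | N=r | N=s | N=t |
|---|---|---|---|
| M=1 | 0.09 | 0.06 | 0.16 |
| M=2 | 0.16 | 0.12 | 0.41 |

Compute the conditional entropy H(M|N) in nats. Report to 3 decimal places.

0.616 nats

Chain rule: H(M|N) = H(M,N) − H(N).
Marginals: p(M) = (0.3100, 0.6900), p(N) = (0.2500, 0.1800, 0.5700).
H(M,N) = 1.5919 nats; H(N) = 0.9756 nats.
H(M|N) = 1.5919 − 0.9756 = 0.616 nats.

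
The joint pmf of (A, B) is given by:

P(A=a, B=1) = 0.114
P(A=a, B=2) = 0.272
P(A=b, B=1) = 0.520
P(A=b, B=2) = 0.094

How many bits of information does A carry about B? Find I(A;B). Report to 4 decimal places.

Marginals: p(A) = (0.3860, 0.6140), p(B) = (0.6340, 0.3660).
I(A;B) = Σ p(x,y)·log₂[p(x,y)/(p(x)p(y))].
  (a,1): 0.114·log₂(0.4658) = -0.12564
  (a,2): 0.272·log₂(1.9253) = 0.25706
  (b,1): 0.520·log₂(1.3358) = 0.21721
  (b,2): 0.094·log₂(0.4183) = -0.11820
Sum = 0.2304 bits.

0.2304 bits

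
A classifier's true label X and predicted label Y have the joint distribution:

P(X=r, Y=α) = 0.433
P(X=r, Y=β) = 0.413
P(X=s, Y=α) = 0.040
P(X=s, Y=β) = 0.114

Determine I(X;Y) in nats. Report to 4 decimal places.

0.0173 nats

Marginals: p(X) = (0.8460, 0.1540), p(Y) = (0.4730, 0.5270).
I(X;Y) = Σ p(x,y)·ln[p(x,y)/(p(x)p(y))].
  (r,α): 0.433·ln(1.0821) = 0.03415
  (r,β): 0.413·ln(0.9263) = -0.03160
  (s,α): 0.040·ln(0.5491) = -0.02398
  (s,β): 0.114·ln(1.4047) = 0.03874
Sum = 0.0173 nats.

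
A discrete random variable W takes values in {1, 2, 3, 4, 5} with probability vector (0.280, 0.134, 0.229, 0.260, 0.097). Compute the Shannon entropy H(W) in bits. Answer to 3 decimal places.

H(W) = −Σ p·log₂ p.
  −(0.280)·log₂(0.280) = 0.5142
  −(0.134)·log₂(0.134) = 0.3886
  −(0.229)·log₂(0.229) = 0.4870
  −(0.260)·log₂(0.260) = 0.5053
  −(0.097)·log₂(0.097) = 0.3265
Sum: 0.5142 + 0.3886 + 0.4870 + 0.5053 + 0.3265 = 2.222 bits.

2.222 bits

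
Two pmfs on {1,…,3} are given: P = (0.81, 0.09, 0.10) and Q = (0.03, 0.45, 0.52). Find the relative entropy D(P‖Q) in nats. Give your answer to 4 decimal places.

D(P‖Q) = Σ p·ln(p/q).
  0.81·ln(0.81/0.03) = 2.66963
  0.09·ln(0.09/0.45) = -0.14485
  0.10·ln(0.10/0.52) = -0.16487
D(P‖Q) = 2.3599 nats.

2.3599 nats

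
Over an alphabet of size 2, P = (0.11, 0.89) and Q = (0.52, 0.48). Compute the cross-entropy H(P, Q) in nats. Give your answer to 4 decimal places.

0.7252 nats

H(P,Q) = −Σ p·ln q.
  −0.11·ln(0.52) = 0.07193
  −0.89·ln(0.48) = 0.65323
H(P,Q) = 0.7252 nats.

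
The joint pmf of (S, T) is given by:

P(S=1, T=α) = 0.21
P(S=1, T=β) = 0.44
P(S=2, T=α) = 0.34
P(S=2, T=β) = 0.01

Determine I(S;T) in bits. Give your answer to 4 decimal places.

0.3373 bits

Marginals: p(S) = (0.6500, 0.3500), p(T) = (0.5500, 0.4500).
I(S;T) = H(S) + H(T) − H(S,T).
H(S) = 0.9341, H(T) = 0.9928, H(S,T) = 1.5896.
I(S;T) = 0.9341 + 0.9928 − 1.5896 = 0.3373 bits.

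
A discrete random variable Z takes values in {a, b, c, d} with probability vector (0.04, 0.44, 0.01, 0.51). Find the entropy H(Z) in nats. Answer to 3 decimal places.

0.879 nats

H(Z) = −Σ p·ln p.
  −(0.04)·ln(0.04) = 0.1288
  −(0.44)·ln(0.44) = 0.3612
  −(0.01)·ln(0.01) = 0.0461
  −(0.51)·ln(0.51) = 0.3434
Sum: 0.1288 + 0.3612 + 0.0461 + 0.3434 = 0.879 nats.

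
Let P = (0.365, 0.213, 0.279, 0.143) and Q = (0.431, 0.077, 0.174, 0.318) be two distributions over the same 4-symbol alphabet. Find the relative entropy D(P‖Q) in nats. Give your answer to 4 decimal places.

D(P‖Q) = Σ p·ln(p/q).
  0.365·ln(0.365/0.431) = -0.06067
  0.213·ln(0.213/0.077) = 0.21672
  0.279·ln(0.279/0.174) = 0.13173
  0.143·ln(0.143/0.318) = -0.11429
D(P‖Q) = 0.1735 nats.

0.1735 nats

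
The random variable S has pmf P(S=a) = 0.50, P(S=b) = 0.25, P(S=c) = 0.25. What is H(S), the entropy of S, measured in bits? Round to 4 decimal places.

1.5000 bits

H(S) = −Σ p·log₂ p.
  −(0.50)·log₂(0.50) = 0.50000
  −(0.25)·log₂(0.25) = 0.50000
  −(0.25)·log₂(0.25) = 0.50000
Sum: 0.50000 + 0.50000 + 0.50000 = 1.5000 bits.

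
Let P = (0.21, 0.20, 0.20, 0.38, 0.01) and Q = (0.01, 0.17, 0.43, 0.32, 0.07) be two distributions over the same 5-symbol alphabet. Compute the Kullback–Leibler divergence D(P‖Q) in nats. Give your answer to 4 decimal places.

D(P‖Q) = Σ p·ln(p/q).
  0.21·ln(0.21/0.01) = 0.63935
  0.20·ln(0.20/0.17) = 0.03250
  0.20·ln(0.20/0.43) = -0.15309
  0.38·ln(0.38/0.32) = 0.06530
  0.01·ln(0.01/0.07) = -0.01946
D(P‖Q) = 0.5646 nats.

0.5646 nats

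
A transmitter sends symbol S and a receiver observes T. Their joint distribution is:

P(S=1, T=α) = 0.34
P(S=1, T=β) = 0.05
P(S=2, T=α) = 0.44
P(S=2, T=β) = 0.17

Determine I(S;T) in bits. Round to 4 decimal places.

Marginals: p(S) = (0.3900, 0.6100), p(T) = (0.7800, 0.2200).
I(S;T) = H(S) + H(T) − H(S,T).
H(S) = 0.9648, H(T) = 0.7602, H(S,T) = 1.7010.
I(S;T) = 0.9648 + 0.7602 − 1.7010 = 0.0240 bits.

0.0240 bits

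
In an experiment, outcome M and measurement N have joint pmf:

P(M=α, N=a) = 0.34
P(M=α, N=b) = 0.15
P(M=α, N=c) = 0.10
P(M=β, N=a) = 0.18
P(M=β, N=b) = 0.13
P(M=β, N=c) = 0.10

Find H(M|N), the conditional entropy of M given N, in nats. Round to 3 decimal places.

Marginals: p(M) = (0.5900, 0.4100), p(N) = (0.5200, 0.2800, 0.2000).
H(M|N) = Σ p(N) · H(M|N=·).
  N=a: p=0.5200, H(M|N=a) = 0.6450
  N=b: p=0.2800, H(M|N=b) = 0.6906
  N=c: p=0.2000, H(M|N=c) = 0.6931
Weighted sum = 0.667 nats.

0.667 nats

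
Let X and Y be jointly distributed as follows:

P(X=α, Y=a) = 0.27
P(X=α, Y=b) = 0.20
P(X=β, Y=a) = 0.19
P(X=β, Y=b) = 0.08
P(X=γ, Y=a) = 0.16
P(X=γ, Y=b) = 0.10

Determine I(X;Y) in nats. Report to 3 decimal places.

0.006 nats

Marginals: p(X) = (0.4700, 0.2700, 0.2600), p(Y) = (0.6200, 0.3800).
I(X;Y) = Σ p(x,y)·ln[p(x,y)/(p(x)p(y))].
  (α,a): 0.27·ln(0.9266) = -0.0206
  (α,b): 0.20·ln(1.1198) = 0.0226
  (β,a): 0.19·ln(1.1350) = 0.0241
  (β,b): 0.08·ln(0.7797) = -0.0199
  (γ,a): 0.16·ln(0.9926) = -0.0012
  (γ,b): 0.10·ln(1.0121) = 0.0012
Sum = 0.006 nats.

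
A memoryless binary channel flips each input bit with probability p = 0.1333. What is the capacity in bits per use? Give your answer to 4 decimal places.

0.4336 bits

Binary symmetric channel: C = 1 − h₂(ε) where h₂ is the binary entropy function.
h₂(0.1333) = −0.1333·log₂0.1333 − 0.8667·log₂0.8667 = 0.5664.
C = 1 − 0.5664 = 0.4336 bits per channel use.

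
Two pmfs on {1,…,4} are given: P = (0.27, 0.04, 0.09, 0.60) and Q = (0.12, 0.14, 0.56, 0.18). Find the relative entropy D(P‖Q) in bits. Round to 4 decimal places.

1.0484 bits

D(P‖Q) = Σ p·log₂(p/q).
  0.27·log₂(0.27/0.12) = 0.31588
  0.04·log₂(0.04/0.14) = -0.07229
  0.09·log₂(0.09/0.56) = -0.23737
  0.60·log₂(0.60/0.18) = 1.04218
D(P‖Q) = 1.0484 bits.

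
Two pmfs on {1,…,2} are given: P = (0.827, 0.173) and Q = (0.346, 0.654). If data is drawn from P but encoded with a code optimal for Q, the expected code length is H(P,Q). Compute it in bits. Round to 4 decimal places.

H(P,Q) = −Σ p·log₂ q.
  −0.827·log₂(0.346) = 1.26627
  −0.173·log₂(0.654) = 0.10599
H(P,Q) = 1.3723 bits.

1.3723 bits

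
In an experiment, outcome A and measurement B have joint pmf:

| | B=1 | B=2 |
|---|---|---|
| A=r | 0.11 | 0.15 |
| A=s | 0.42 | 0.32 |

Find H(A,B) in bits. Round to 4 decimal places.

H(A,B) = −Σ p(x,y)·log₂ p(x,y) over all 4 cells.
  cell (r,1): −0.11·log₂0.11 = 0.35029
  cell (r,2): −0.15·log₂0.15 = 0.41054
  cell (s,1): −0.42·log₂0.42 = 0.52565
  cell (s,2): −0.32·log₂0.32 = 0.52603
Sum = 1.8125 bits.

1.8125 bits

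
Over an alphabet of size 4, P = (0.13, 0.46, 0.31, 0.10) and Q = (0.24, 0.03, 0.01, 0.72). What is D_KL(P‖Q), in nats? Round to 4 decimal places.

D(P‖Q) = Σ p·ln(p/q).
  0.13·ln(0.13/0.24) = -0.07970
  0.46·ln(0.46/0.03) = 1.25581
  0.31·ln(0.31/0.01) = 1.06454
  0.10·ln(0.10/0.72) = -0.19741
D(P‖Q) = 2.0432 nats.

2.0432 nats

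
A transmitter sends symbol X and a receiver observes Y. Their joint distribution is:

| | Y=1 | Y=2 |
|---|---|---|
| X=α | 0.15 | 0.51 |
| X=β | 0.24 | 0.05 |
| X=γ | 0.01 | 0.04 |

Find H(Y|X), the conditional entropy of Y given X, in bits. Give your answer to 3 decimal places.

0.739 bits

Marginals: p(X) = (0.6600, 0.2900, 0.0500), p(Y) = (0.4000, 0.6000).
H(Y|X) = Σ p(X) · H(Y|X=·).
  X=α: p=0.6600, H(Y|X=α) = 0.7732
  X=β: p=0.2900, H(Y|X=β) = 0.6632
  X=γ: p=0.0500, H(Y|X=γ) = 0.7219
Weighted sum = 0.739 bits.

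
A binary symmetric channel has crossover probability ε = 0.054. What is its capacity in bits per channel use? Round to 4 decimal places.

Binary symmetric channel: C = 1 − h₂(ε) where h₂ is the binary entropy function.
h₂(0.054) = −0.054·log₂0.054 − 0.946·log₂0.946 = 0.3032.
C = 1 − 0.3032 = 0.6968 bits per channel use.

0.6968 bits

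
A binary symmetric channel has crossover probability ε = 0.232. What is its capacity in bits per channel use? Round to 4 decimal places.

Binary symmetric channel: C = 1 − h₂(ε) where h₂ is the binary entropy function.
h₂(0.232) = −0.232·log₂0.232 − 0.768·log₂0.768 = 0.7815.
C = 1 − 0.7815 = 0.2185 bits per channel use.

0.2185 bits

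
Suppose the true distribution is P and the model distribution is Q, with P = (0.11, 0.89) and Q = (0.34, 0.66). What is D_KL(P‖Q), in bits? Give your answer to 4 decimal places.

0.2048 bits

D(P‖Q) = Σ p·log₂(p/q).
  0.11·log₂(0.11/0.34) = -0.17908
  0.89·log₂(0.89/0.66) = 0.38389
D(P‖Q) = 0.2048 bits.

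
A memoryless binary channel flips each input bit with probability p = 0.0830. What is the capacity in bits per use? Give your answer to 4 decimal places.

0.5873 bits

Binary symmetric channel: C = 1 − h₂(ε) where h₂ is the binary entropy function.
h₂(0.0830) = −0.0830·log₂0.0830 − 0.9170·log₂0.9170 = 0.4127.
C = 1 − 0.4127 = 0.5873 bits per channel use.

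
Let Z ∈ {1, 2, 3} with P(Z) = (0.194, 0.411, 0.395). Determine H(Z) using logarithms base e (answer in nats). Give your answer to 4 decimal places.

H(Z) = −Σ p·ln p.
  −(0.194)·ln(0.194) = 0.31814
  −(0.411)·ln(0.411) = 0.36545
  −(0.395)·ln(0.395) = 0.36690
Sum: 0.31814 + 0.36545 + 0.36690 = 1.0505 nats.

1.0505 nats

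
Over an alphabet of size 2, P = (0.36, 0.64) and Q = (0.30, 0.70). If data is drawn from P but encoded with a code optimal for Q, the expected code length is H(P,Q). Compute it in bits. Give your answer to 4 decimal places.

H(P,Q) = −Σ p·log₂ q.
  −0.36·log₂(0.30) = 0.62531
  −0.64·log₂(0.70) = 0.32933
H(P,Q) = 0.9546 bits.

0.9546 bits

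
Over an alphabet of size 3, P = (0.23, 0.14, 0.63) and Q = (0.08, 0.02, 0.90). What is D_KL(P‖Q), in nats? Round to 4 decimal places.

0.2906 nats

D(P‖Q) = Σ p·ln(p/q).
  0.23·ln(0.23/0.08) = 0.24289
  0.14·ln(0.14/0.02) = 0.27243
  0.63·ln(0.63/0.90) = -0.22471
D(P‖Q) = 0.2906 nats.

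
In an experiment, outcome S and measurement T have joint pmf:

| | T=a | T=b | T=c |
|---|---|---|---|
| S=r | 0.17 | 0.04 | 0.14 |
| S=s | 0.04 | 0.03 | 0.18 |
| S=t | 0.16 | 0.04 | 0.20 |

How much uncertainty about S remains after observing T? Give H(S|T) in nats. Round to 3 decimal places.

Chain rule: H(S|T) = H(S,T) − H(T).
Marginals: p(S) = (0.3500, 0.2500, 0.4000), p(T) = (0.3700, 0.1100, 0.5200).
H(S,T) = 1.9917 nats; H(T) = 0.9507 nats.
H(S|T) = 1.9917 − 0.9507 = 1.041 nats.

1.041 nats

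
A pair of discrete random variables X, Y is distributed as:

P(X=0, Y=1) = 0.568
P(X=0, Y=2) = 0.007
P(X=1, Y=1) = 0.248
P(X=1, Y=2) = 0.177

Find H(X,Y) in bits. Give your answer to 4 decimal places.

1.4547 bits

H(X,Y) = −Σ p(x,y)·log₂ p(x,y) over all 4 cells.
  cell (0,1): −0.568·log₂0.568 = 0.46351
  cell (0,2): −0.007·log₂0.007 = 0.05011
  cell (1,1): −0.248·log₂0.248 = 0.49887
  cell (1,2): −0.177·log₂0.177 = 0.44218
Sum = 1.4547 bits.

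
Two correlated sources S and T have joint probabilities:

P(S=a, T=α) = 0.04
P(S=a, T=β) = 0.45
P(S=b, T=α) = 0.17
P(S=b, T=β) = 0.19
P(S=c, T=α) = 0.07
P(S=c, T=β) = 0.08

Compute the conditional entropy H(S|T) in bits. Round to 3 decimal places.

1.299 bits

Marginals: p(S) = (0.4900, 0.3600, 0.1500), p(T) = (0.2800, 0.7200).
H(S|T) = Σ p(T) · H(S|T=·).
  T=α: p=0.2800, H(S|T=α) = 1.3381
  T=β: p=0.7200, H(S|T=β) = 1.2832
Weighted sum = 1.299 bits.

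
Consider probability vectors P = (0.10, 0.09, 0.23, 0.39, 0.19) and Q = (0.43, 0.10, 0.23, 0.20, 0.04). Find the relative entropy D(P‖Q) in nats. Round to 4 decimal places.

D(P‖Q) = Σ p·ln(p/q).
  0.10·ln(0.10/0.43) = -0.14586
  0.09·ln(0.09/0.10) = -0.00948
  0.23·ln(0.23/0.23) = 0.00000
  0.39·ln(0.39/0.20) = 0.26045
  0.19·ln(0.19/0.04) = 0.29605
D(P‖Q) = 0.4012 nats.

0.4012 nats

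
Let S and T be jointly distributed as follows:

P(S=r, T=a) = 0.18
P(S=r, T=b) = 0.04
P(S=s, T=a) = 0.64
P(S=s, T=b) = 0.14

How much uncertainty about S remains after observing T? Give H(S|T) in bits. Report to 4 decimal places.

Marginals: p(S) = (0.2200, 0.7800), p(T) = (0.8200, 0.1800).
H(S|T) = Σ p(T) · H(S|T=·).
  T=a: p=0.8200, H(S|T=a) = 0.7593
  T=b: p=0.1800, H(S|T=b) = 0.7642
Weighted sum = 0.7602 bits.

0.7602 bits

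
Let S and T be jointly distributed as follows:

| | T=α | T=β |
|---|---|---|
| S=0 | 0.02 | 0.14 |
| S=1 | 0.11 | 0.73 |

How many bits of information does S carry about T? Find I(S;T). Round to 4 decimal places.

0.0000 bits

Marginals: p(S) = (0.1600, 0.8400), p(T) = (0.1300, 0.8700).
I(S;T) = H(S) + H(T) − H(S,T).
H(S) = 0.6343, H(T) = 0.5574, H(S,T) = 1.1917.
I(S;T) = 0.6343 + 0.5574 − 1.1917 = 0.0000 bits.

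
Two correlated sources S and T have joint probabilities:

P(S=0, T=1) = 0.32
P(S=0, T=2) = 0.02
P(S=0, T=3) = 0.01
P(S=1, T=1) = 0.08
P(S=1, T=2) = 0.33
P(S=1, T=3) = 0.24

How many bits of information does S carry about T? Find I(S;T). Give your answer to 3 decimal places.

Marginals: p(S) = (0.3500, 0.6500), p(T) = (0.4000, 0.3500, 0.2500).
I(S;T) = H(S) + H(T) − H(S,T).
H(S) = 0.9341, H(T) = 1.5589, H(S,T) = 2.0188.
I(S;T) = 0.9341 + 1.5589 − 2.0188 = 0.474 bits.

0.474 bits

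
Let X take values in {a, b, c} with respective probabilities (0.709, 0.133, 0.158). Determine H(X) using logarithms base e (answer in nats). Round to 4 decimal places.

0.8037 nats

H(X) = −Σ p·ln p.
  −(0.709)·ln(0.709) = 0.24382
  −(0.133)·ln(0.133) = 0.26832
  −(0.158)·ln(0.158) = 0.29154
Sum: 0.24382 + 0.26832 + 0.29154 = 0.8037 nats.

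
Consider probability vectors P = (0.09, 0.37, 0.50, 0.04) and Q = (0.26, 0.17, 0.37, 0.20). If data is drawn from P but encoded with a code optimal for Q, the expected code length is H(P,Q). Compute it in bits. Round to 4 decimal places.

1.9309 bits

H(P,Q) = −Σ p·log₂ q.
  −0.09·log₂(0.26) = 0.17491
  −0.37·log₂(0.17) = 0.94587
  −0.50·log₂(0.37) = 0.71720
  −0.04·log₂(0.20) = 0.09288
H(P,Q) = 1.9309 bits.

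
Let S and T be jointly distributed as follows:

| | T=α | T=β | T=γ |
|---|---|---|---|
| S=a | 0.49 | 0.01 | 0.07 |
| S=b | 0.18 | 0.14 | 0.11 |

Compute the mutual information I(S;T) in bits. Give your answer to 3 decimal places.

Marginals: p(S) = (0.5700, 0.4300), p(T) = (0.6700, 0.1500, 0.1800).
I(S;T) = H(S) + H(T) − H(S,T).
H(S) = 0.9858, H(T) = 1.2430, H(S,T) = 2.0320.
I(S;T) = 0.9858 + 1.2430 − 2.0320 = 0.197 bits.

0.197 bits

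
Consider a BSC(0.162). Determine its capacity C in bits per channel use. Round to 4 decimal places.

Binary symmetric channel: C = 1 − h₂(ε) where h₂ is the binary entropy function.
h₂(0.162) = −0.162·log₂0.162 − 0.838·log₂0.838 = 0.6391.
C = 1 − 0.6391 = 0.3609 bits per channel use.

0.3609 bits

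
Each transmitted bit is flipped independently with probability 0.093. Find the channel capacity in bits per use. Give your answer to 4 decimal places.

Binary symmetric channel: C = 1 − h₂(ε) where h₂ is the binary entropy function.
h₂(0.093) = −0.093·log₂0.093 − 0.907·log₂0.907 = 0.4464.
C = 1 − 0.4464 = 0.5536 bits per channel use.

0.5536 bits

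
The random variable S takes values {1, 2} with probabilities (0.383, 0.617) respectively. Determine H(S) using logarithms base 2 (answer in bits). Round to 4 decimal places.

H(S) = −Σ p·log₂ p.
  −(0.383)·log₂(0.383) = 0.53030
  −(0.617)·log₂(0.617) = 0.42984
Sum: 0.53030 + 0.42984 = 0.9601 bits.

0.9601 bits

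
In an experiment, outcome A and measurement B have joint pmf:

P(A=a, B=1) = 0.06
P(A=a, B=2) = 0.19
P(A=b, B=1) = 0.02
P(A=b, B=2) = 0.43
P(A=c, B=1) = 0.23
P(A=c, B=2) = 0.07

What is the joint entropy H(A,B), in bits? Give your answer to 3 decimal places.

2.091 bits

H(A,B) = −Σ p(x,y)·log₂ p(x,y) over all 6 cells.
  cell (a,1): −0.06·log₂0.06 = 0.2435
  cell (a,2): −0.19·log₂0.19 = 0.4552
  cell (b,1): −0.02·log₂0.02 = 0.1129
  cell (b,2): −0.43·log₂0.43 = 0.5236
  cell (c,1): −0.23·log₂0.23 = 0.4877
  cell (c,2): −0.07·log₂0.07 = 0.2686
Sum = 2.091 bits.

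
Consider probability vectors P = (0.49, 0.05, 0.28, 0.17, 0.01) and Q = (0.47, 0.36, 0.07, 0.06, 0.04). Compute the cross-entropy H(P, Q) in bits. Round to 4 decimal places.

2.4181 bits

H(P,Q) = −Σ p·log₂ q.
  −0.49·log₂(0.47) = 0.53374
  −0.05·log₂(0.36) = 0.07370
  −0.28·log₂(0.07) = 1.07422
  −0.17·log₂(0.06) = 0.69001
  −0.01·log₂(0.04) = 0.04644
H(P,Q) = 2.4181 bits.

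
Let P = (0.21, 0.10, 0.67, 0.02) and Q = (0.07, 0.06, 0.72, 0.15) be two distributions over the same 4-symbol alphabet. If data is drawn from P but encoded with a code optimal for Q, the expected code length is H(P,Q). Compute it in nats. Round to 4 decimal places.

1.0978 nats

H(P,Q) = −Σ p·ln q.
  −0.21·ln(0.07) = 0.55844
  −0.10·ln(0.06) = 0.28134
  −0.67·ln(0.72) = 0.22010
  −0.02·ln(0.15) = 0.03794
H(P,Q) = 1.0978 nats.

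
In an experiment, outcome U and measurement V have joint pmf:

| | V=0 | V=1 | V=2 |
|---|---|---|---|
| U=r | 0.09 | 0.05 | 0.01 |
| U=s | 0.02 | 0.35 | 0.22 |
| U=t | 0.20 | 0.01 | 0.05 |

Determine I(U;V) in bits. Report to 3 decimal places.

0.465 bits

Marginals: p(U) = (0.1500, 0.5900, 0.2600), p(V) = (0.3100, 0.4100, 0.2800).
I(U;V) = H(U) + H(V) − H(U,V).
H(U) = 1.3649, H(V) = 1.5654, H(U,V) = 2.4657.
I(U;V) = 1.3649 + 1.5654 − 2.4657 = 0.465 bits.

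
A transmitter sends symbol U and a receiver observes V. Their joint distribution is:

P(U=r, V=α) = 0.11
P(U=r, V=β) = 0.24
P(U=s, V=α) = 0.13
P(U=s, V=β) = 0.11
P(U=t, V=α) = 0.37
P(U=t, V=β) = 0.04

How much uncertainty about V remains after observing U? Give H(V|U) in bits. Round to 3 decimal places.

0.742 bits

Chain rule: H(V|U) = H(U,V) − H(U).
Marginals: p(U) = (0.3500, 0.2400, 0.4100), p(V) = (0.6100, 0.3900).
H(U,V) = 2.2938 bits; H(U) = 1.5516 bits.
H(V|U) = 2.2938 − 1.5516 = 0.742 bits.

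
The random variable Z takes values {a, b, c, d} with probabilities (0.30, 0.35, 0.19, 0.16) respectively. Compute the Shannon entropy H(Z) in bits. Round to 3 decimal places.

H(Z) = −Σ p·log₂ p.
  −(0.30)·log₂(0.30) = 0.5211
  −(0.35)·log₂(0.35) = 0.5301
  −(0.19)·log₂(0.19) = 0.4552
  −(0.16)·log₂(0.16) = 0.4230
Sum: 0.5211 + 0.5301 + 0.4552 + 0.4230 = 1.929 bits.

1.929 bits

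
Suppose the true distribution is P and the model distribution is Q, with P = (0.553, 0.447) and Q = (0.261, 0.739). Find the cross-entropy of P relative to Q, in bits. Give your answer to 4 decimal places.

1.2667 bits

H(P,Q) = −Σ p·log₂ q.
  −0.553·log₂(0.261) = 1.07165
  −0.447·log₂(0.739) = 0.19505
H(P,Q) = 1.2667 bits.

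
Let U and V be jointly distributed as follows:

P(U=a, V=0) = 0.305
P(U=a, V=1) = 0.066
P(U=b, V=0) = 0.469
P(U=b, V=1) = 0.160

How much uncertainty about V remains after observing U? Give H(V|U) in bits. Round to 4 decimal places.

0.7652 bits

Marginals: p(U) = (0.3710, 0.6290), p(V) = (0.7740, 0.2260).
H(V|U) = Σ p(U) · H(V|U=·).
  U=a: p=0.3710, H(V|U=a) = 0.6755
  U=b: p=0.6290, H(V|U=b) = 0.8181
Weighted sum = 0.7652 bits.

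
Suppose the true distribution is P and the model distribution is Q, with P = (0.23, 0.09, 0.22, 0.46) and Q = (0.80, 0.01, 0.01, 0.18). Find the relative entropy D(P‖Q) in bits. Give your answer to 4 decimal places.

1.4754 bits

D(P‖Q) = Σ p·log₂(p/q).
  0.23·log₂(0.23/0.80) = -0.41362
  0.09·log₂(0.09/0.01) = 0.28529
  0.22·log₂(0.22/0.01) = 0.98107
  0.46·log₂(0.46/0.18) = 0.62267
D(P‖Q) = 1.4754 bits.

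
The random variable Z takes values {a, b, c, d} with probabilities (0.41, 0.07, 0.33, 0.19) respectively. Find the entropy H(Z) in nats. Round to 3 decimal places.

1.233 nats

H(Z) = −Σ p·ln p.
  −(0.41)·ln(0.41) = 0.3656
  −(0.07)·ln(0.07) = 0.1861
  −(0.33)·ln(0.33) = 0.3659
  −(0.19)·ln(0.19) = 0.3155
Sum: 0.3656 + 0.1861 + 0.3659 + 0.3155 = 1.233 nats.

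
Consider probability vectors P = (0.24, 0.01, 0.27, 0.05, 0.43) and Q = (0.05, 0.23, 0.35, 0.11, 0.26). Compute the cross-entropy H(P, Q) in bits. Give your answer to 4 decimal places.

H(P,Q) = −Σ p·log₂ q.
  −0.24·log₂(0.05) = 1.03726
  −0.01·log₂(0.23) = 0.02120
  −0.27·log₂(0.35) = 0.40893
  −0.05·log₂(0.11) = 0.15922
  −0.43·log₂(0.26) = 0.83567
H(P,Q) = 2.4623 bits.

2.4623 bits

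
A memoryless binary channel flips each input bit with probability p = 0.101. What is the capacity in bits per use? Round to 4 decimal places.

0.5278 bits

Binary symmetric channel: C = 1 − h₂(ε) where h₂ is the binary entropy function.
h₂(0.101) = −0.101·log₂0.101 − 0.899·log₂0.899 = 0.4722.
C = 1 − 0.4722 = 0.5278 bits per channel use.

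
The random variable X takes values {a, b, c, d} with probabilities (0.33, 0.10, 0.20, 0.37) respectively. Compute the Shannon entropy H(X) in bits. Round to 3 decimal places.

1.855 bits

H(X) = −Σ p·log₂ p.
  −(0.33)·log₂(0.33) = 0.5278
  −(0.10)·log₂(0.10) = 0.3322
  −(0.20)·log₂(0.20) = 0.4644
  −(0.37)·log₂(0.37) = 0.5307
Sum: 0.5278 + 0.3322 + 0.4644 + 0.5307 = 1.855 bits.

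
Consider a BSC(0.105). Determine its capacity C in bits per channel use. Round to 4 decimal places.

0.5154 bits

Binary symmetric channel: C = 1 − h₂(ε) where h₂ is the binary entropy function.
h₂(0.105) = −0.105·log₂0.105 − 0.895·log₂0.895 = 0.4846.
C = 1 − 0.4846 = 0.5154 bits per channel use.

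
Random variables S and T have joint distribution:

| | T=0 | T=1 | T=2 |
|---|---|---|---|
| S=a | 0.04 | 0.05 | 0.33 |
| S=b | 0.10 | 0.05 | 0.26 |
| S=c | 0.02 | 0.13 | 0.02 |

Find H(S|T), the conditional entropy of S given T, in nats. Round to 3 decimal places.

Marginals: p(S) = (0.4200, 0.4100, 0.1700), p(T) = (0.1600, 0.2300, 0.6100).
H(S|T) = Σ p(T) · H(S|T=·).
  T=0: p=0.1600, H(S|T=0) = 0.9003
  T=1: p=0.2300, H(S|T=1) = 0.9860
  T=2: p=0.6100, H(S|T=2) = 0.8079
Weighted sum = 0.864 nats.

0.864 nats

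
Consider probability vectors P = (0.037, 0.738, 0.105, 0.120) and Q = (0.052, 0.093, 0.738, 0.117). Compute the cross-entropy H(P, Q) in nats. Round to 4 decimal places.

2.1516 nats

H(P,Q) = −Σ p·ln q.
  −0.037·ln(0.052) = 0.10939
  −0.738·ln(0.093) = 1.75286
  −0.105·ln(0.738) = 0.03190
  −0.120·ln(0.117) = 0.25747
H(P,Q) = 2.1516 nats.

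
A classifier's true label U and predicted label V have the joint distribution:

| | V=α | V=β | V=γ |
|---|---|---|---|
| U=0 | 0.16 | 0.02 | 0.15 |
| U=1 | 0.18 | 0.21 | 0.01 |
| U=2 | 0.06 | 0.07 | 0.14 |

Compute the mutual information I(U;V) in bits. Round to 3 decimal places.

0.297 bits

Marginals: p(U) = (0.3300, 0.4000, 0.2700), p(V) = (0.4000, 0.3000, 0.3000).
I(U;V) = H(U) + H(V) − H(U,V).
H(U) = 1.5666, H(V) = 1.5710, H(U,V) = 2.8402.
I(U;V) = 1.5666 + 1.5710 − 2.8402 = 0.297 bits.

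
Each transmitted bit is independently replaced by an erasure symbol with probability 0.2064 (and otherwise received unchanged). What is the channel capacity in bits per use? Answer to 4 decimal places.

0.7936 bits

Binary erasure channel: capacity C = 1 − ε.
C = 1 − 0.2064 = 0.7936 bits per channel use.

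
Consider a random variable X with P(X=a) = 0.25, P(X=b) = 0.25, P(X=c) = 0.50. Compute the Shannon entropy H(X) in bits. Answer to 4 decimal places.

H(X) = −Σ p·log₂ p.
  −(0.25)·log₂(0.25) = 0.50000
  −(0.25)·log₂(0.25) = 0.50000
  −(0.50)·log₂(0.50) = 0.50000
Sum: 0.50000 + 0.50000 + 0.50000 = 1.5000 bits.

1.5000 bits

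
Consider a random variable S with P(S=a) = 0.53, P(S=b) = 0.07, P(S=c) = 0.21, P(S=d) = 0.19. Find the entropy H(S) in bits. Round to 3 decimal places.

H(S) = −Σ p·log₂ p.
  −(0.53)·log₂(0.53) = 0.4854
  −(0.07)·log₂(0.07) = 0.2686
  −(0.21)·log₂(0.21) = 0.4728
  −(0.19)·log₂(0.19) = 0.4552
Sum: 0.4854 + 0.2686 + 0.4728 + 0.4552 = 1.682 bits.

1.682 bits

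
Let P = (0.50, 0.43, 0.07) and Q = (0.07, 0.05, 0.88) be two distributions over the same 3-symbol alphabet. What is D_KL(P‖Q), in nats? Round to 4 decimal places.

D(P‖Q) = Σ p·ln(p/q).
  0.50·ln(0.50/0.07) = 0.98306
  0.43·ln(0.43/0.05) = 0.92526
  0.07·ln(0.07/0.88) = -0.17720
D(P‖Q) = 1.7311 nats.

1.7311 nats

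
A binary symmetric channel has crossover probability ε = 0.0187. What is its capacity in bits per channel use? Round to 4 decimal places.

Binary symmetric channel: C = 1 − h₂(ε) where h₂ is the binary entropy function.
h₂(0.0187) = −0.0187·log₂0.0187 − 0.9813·log₂0.9813 = 0.1341.
C = 1 − 0.1341 = 0.8659 bits per channel use.

0.8659 bits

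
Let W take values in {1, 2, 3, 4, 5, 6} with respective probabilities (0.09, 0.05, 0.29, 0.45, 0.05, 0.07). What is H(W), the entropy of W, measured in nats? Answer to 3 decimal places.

1.421 nats

H(W) = −Σ p·ln p.
  −(0.09)·ln(0.09) = 0.2167
  −(0.05)·ln(0.05) = 0.1498
  −(0.29)·ln(0.29) = 0.3590
  −(0.45)·ln(0.45) = 0.3593
  −(0.05)·ln(0.05) = 0.1498
  −(0.07)·ln(0.07) = 0.1861
Sum: 0.2167 + 0.1498 + 0.3590 + 0.3593 + 0.1498 + 0.1861 = 1.421 nats.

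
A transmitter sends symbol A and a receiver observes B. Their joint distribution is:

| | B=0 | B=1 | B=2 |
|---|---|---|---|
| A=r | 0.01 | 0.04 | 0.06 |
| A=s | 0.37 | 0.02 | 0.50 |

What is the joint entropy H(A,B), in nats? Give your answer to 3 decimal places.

1.136 nats

H(A,B) = −Σ p(x,y)·ln p(x,y) over all 6 cells.
  cell (r,0): −0.01·ln0.01 = 0.0461
  cell (r,1): −0.04·ln0.04 = 0.1288
  cell (r,2): −0.06·ln0.06 = 0.1688
  cell (s,0): −0.37·ln0.37 = 0.3679
  cell (s,1): −0.02·ln0.02 = 0.0782
  cell (s,2): −0.50·ln0.50 = 0.3466
Sum = 1.136 nats.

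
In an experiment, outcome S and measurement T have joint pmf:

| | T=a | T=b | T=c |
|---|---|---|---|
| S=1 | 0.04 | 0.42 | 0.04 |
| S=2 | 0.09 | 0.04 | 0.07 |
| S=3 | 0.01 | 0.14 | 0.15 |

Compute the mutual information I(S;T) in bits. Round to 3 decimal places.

Marginals: p(S) = (0.5000, 0.2000, 0.3000), p(T) = (0.1400, 0.6000, 0.2600).
I(S;T) = H(S) + H(T) − H(S,T).
H(S) = 1.4855, H(T) = 1.3446, H(S,T) = 2.5382.
I(S;T) = 1.4855 + 1.3446 − 2.5382 = 0.292 bits.

0.292 bits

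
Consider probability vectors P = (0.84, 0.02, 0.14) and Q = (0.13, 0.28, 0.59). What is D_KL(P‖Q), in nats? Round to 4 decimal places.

1.3132 nats

D(P‖Q) = Σ p·ln(p/q).
  0.84·ln(0.84/0.13) = 1.56733
  0.02·ln(0.02/0.28) = -0.05278
  0.14·ln(0.14/0.59) = -0.20139
D(P‖Q) = 1.3132 nats.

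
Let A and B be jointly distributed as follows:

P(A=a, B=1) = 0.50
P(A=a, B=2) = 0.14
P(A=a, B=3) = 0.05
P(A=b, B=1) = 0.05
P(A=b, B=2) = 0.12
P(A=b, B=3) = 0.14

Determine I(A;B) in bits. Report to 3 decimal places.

Marginals: p(A) = (0.6900, 0.3100), p(B) = (0.5500, 0.2600, 0.1900).
I(A;B) = H(A) + H(B) − H(A,B).
H(A) = 0.8932, H(B) = 1.4349, H(A,B) = 2.0935.
I(A;B) = 0.8932 + 1.4349 − 2.0935 = 0.235 bits.

0.235 bits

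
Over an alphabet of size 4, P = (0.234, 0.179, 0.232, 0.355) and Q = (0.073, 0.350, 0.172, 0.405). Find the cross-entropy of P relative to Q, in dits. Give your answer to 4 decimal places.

H(P,Q) = −Σ p·log₁₀ q.
  −0.234·log₁₀(0.073) = 0.26598
  −0.179·log₁₀(0.350) = 0.08161
  −0.232·log₁₀(0.172) = 0.17736
  −0.355·log₁₀(0.405) = 0.13935
H(P,Q) = 0.6643 dits.

0.6643 dits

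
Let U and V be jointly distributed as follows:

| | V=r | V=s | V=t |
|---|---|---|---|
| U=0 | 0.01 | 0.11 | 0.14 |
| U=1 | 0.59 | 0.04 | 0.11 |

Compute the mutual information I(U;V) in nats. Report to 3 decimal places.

Marginals: p(U) = (0.2600, 0.7400), p(V) = (0.6000, 0.1500, 0.2500).
I(U;V) = Σ p(x,y)·ln[p(x,y)/(p(x)p(y))].
  (0,r): 0.01·ln(0.0641) = -0.0275
  (0,s): 0.11·ln(2.8205) = 0.1141
  (0,t): 0.14·ln(2.1538) = 0.1074
  (1,r): 0.59·ln(1.3288) = 0.1677
  (1,s): 0.04·ln(0.3604) = -0.0408
  (1,t): 0.11·ln(0.5946) = -0.0572
Sum = 0.264 nats.

0.264 nats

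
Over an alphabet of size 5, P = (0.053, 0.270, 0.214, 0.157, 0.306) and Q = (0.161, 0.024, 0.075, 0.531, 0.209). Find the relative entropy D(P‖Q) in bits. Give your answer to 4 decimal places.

D(P‖Q) = Σ p·log₂(p/q).
  0.053·log₂(0.053/0.161) = -0.08496
  0.270·log₂(0.270/0.024) = 0.94280
  0.214·log₂(0.214/0.075) = 0.32371
  0.157·log₂(0.157/0.531) = -0.27600
  0.306·log₂(0.306/0.209) = 0.16831
D(P‖Q) = 1.0739 bits.

1.0739 bits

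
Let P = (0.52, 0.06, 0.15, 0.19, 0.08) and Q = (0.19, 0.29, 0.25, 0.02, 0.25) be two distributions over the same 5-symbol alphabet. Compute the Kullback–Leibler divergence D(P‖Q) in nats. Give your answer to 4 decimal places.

0.6890 nats

D(P‖Q) = Σ p·ln(p/q).
  0.52·ln(0.52/0.19) = 0.52354
  0.06·ln(0.06/0.29) = -0.09453
  0.15·ln(0.15/0.25) = -0.07662
  0.19·ln(0.19/0.02) = 0.42775
  0.08·ln(0.08/0.25) = -0.09115
D(P‖Q) = 0.6890 nats.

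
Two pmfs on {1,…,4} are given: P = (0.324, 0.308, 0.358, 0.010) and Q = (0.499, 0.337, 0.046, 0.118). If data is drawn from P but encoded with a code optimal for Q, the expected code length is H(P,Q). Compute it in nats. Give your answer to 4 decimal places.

1.6839 nats

H(P,Q) = −Σ p·ln q.
  −0.324·ln(0.499) = 0.22523
  −0.308·ln(0.337) = 0.33500
  −0.358·ln(0.046) = 1.10232
  −0.010·ln(0.118) = 0.02137
H(P,Q) = 1.6839 nats.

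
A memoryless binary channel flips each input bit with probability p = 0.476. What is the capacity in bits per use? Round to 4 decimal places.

Binary symmetric channel: C = 1 − h₂(ε) where h₂ is the binary entropy function.
h₂(0.476) = −0.476·log₂0.476 − 0.524·log₂0.524 = 0.9983.
C = 1 − 0.9983 = 0.0017 bits per channel use.

0.0017 bits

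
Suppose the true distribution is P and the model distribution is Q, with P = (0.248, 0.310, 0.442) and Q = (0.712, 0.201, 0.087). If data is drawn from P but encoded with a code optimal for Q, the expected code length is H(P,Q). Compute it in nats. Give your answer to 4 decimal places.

H(P,Q) = −Σ p·ln q.
  −0.248·ln(0.712) = 0.08424
  −0.310·ln(0.201) = 0.49738
  −0.442·ln(0.087) = 1.07930
H(P,Q) = 1.6609 nats.

1.6609 nats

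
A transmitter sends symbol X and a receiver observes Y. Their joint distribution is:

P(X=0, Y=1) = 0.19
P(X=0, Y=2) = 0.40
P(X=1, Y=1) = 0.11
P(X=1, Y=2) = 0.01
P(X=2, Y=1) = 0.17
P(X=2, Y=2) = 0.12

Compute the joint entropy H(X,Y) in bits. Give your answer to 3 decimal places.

H(X,Y) = −Σ p(x,y)·log₂ p(x,y) over all 6 cells.
  cell (0,1): −0.19·log₂0.19 = 0.4552
  cell (0,2): −0.40·log₂0.40 = 0.5288
  cell (1,1): −0.11·log₂0.11 = 0.3503
  cell (1,2): −0.01·log₂0.01 = 0.0664
  cell (2,1): −0.17·log₂0.17 = 0.4346
  cell (2,2): −0.12·log₂0.12 = 0.3671
Sum = 2.202 bits.

2.202 bits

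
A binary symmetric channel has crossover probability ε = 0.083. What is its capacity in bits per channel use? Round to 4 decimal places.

Binary symmetric channel: C = 1 − h₂(ε) where h₂ is the binary entropy function.
h₂(0.083) = −0.083·log₂0.083 − 0.917·log₂0.917 = 0.4127.
C = 1 − 0.4127 = 0.5873 bits per channel use.

0.5873 bits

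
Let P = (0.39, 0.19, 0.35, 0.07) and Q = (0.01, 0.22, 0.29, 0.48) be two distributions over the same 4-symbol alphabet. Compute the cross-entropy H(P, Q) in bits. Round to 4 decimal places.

3.7053 bits

H(P,Q) = −Σ p·log₂ q.
  −0.39·log₂(0.01) = 2.59110
  −0.19·log₂(0.22) = 0.41504
  −0.35·log₂(0.29) = 0.62506
  −0.07·log₂(0.48) = 0.07412
H(P,Q) = 3.7053 bits.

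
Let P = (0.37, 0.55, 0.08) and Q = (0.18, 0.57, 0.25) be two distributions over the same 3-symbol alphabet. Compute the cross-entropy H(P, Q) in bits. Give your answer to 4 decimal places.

H(P,Q) = −Σ p·log₂ q.
  −0.37·log₂(0.18) = 0.91535
  −0.55·log₂(0.57) = 0.44603
  −0.08·log₂(0.25) = 0.16000
H(P,Q) = 1.5214 bits.

1.5214 bits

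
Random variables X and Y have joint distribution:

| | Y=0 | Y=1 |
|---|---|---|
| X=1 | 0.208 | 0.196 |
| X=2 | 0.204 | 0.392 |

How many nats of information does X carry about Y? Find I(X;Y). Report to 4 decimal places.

Marginals: p(X) = (0.4040, 0.5960), p(Y) = (0.4120, 0.5880).
I(X;Y) = Σ p(x,y)·ln[p(x,y)/(p(x)p(y))].
  (1,0): 0.208·ln(1.2496) = 0.04635
  (1,1): 0.196·ln(0.8251) = -0.03769
  (2,0): 0.204·ln(0.8308) = -0.03782
  (2,1): 0.392·ln(1.1186) = 0.04392
Sum = 0.0148 nats.

0.0148 nats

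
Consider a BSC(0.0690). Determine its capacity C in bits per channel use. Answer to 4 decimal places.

0.6378 bits

Binary symmetric channel: C = 1 − h₂(ε) where h₂ is the binary entropy function.
h₂(0.0690) = −0.0690·log₂0.0690 − 0.9310·log₂0.9310 = 0.3622.
C = 1 − 0.3622 = 0.6378 bits per channel use.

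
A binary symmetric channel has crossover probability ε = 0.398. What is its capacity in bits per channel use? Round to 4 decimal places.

0.0302 bits

Binary symmetric channel: C = 1 − h₂(ε) where h₂ is the binary entropy function.
h₂(0.398) = −0.398·log₂0.398 − 0.602·log₂0.602 = 0.9698.
C = 1 − 0.9698 = 0.0302 bits per channel use.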